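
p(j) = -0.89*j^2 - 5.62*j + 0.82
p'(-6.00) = 5.06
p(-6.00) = 2.50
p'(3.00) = -10.96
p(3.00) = -24.05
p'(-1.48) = -2.99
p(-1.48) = 7.19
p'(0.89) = -7.20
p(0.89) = -4.89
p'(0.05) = -5.71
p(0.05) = 0.54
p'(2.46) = -10.00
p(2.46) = -18.39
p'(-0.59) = -4.57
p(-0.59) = 3.83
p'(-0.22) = -5.23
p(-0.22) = 2.01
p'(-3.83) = 1.20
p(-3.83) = 9.29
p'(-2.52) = -1.13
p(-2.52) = 9.33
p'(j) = -1.78*j - 5.62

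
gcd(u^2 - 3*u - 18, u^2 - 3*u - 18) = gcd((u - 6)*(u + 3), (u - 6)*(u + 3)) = u^2 - 3*u - 18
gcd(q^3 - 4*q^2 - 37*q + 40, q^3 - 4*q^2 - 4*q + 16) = 1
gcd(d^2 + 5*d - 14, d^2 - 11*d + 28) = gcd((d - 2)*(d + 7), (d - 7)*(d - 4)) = 1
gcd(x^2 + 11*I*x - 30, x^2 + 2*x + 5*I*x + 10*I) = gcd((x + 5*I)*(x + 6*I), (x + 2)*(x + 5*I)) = x + 5*I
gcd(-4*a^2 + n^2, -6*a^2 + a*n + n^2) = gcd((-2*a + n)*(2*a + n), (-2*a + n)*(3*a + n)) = 2*a - n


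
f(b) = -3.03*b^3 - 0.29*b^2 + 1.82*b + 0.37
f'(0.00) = 1.82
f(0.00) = 0.37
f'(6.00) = -328.90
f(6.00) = -653.63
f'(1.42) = -17.33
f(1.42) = -6.31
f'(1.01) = -8.04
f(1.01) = -1.21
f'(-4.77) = -202.24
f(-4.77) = 313.94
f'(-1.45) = -16.45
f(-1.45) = 6.36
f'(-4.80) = -204.83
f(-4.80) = 320.05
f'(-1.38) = -14.69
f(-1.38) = 5.27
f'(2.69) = -65.52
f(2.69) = -55.81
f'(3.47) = -109.64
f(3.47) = -123.41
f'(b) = -9.09*b^2 - 0.58*b + 1.82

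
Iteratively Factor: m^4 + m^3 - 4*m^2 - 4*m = (m)*(m^3 + m^2 - 4*m - 4) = m*(m - 2)*(m^2 + 3*m + 2) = m*(m - 2)*(m + 2)*(m + 1)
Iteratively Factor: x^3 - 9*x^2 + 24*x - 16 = (x - 4)*(x^2 - 5*x + 4) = (x - 4)^2*(x - 1)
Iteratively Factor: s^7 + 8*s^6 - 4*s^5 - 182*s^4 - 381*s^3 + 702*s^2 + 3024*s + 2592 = (s + 3)*(s^6 + 5*s^5 - 19*s^4 - 125*s^3 - 6*s^2 + 720*s + 864) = (s - 3)*(s + 3)*(s^5 + 8*s^4 + 5*s^3 - 110*s^2 - 336*s - 288) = (s - 3)*(s + 3)^2*(s^4 + 5*s^3 - 10*s^2 - 80*s - 96) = (s - 4)*(s - 3)*(s + 3)^2*(s^3 + 9*s^2 + 26*s + 24) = (s - 4)*(s - 3)*(s + 2)*(s + 3)^2*(s^2 + 7*s + 12) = (s - 4)*(s - 3)*(s + 2)*(s + 3)^2*(s + 4)*(s + 3)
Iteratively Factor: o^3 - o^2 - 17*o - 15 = (o + 1)*(o^2 - 2*o - 15) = (o + 1)*(o + 3)*(o - 5)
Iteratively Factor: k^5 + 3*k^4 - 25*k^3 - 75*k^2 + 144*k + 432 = (k + 3)*(k^4 - 25*k^2 + 144) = (k - 4)*(k + 3)*(k^3 + 4*k^2 - 9*k - 36) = (k - 4)*(k - 3)*(k + 3)*(k^2 + 7*k + 12) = (k - 4)*(k - 3)*(k + 3)*(k + 4)*(k + 3)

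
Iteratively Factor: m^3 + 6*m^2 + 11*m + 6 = (m + 2)*(m^2 + 4*m + 3) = (m + 2)*(m + 3)*(m + 1)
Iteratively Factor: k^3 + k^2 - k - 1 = (k + 1)*(k^2 - 1) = (k - 1)*(k + 1)*(k + 1)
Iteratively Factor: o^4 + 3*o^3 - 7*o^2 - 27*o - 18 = (o - 3)*(o^3 + 6*o^2 + 11*o + 6) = (o - 3)*(o + 3)*(o^2 + 3*o + 2) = (o - 3)*(o + 1)*(o + 3)*(o + 2)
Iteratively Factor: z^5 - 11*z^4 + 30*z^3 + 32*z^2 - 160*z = (z - 4)*(z^4 - 7*z^3 + 2*z^2 + 40*z) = (z - 4)^2*(z^3 - 3*z^2 - 10*z) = (z - 5)*(z - 4)^2*(z^2 + 2*z) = (z - 5)*(z - 4)^2*(z + 2)*(z)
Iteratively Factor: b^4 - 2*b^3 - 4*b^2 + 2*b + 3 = (b + 1)*(b^3 - 3*b^2 - b + 3) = (b - 3)*(b + 1)*(b^2 - 1) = (b - 3)*(b + 1)^2*(b - 1)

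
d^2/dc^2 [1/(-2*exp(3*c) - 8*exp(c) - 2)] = (-(3*exp(2*c) + 4)^2*exp(c) + (9*exp(2*c) + 4)*(exp(3*c) + 4*exp(c) + 1)/2)*exp(c)/(exp(3*c) + 4*exp(c) + 1)^3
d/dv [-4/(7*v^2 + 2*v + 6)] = 8*(7*v + 1)/(7*v^2 + 2*v + 6)^2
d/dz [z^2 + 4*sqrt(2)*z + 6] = 2*z + 4*sqrt(2)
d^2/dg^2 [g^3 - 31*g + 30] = 6*g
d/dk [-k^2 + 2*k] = 2 - 2*k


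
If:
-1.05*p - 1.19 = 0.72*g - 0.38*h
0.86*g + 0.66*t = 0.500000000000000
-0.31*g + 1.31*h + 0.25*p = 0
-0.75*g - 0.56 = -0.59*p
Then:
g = -1.10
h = -0.17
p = -0.44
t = 2.19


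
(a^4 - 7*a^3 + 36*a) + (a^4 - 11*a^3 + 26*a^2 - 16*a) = 2*a^4 - 18*a^3 + 26*a^2 + 20*a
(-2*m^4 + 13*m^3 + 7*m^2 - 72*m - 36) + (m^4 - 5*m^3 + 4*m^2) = -m^4 + 8*m^3 + 11*m^2 - 72*m - 36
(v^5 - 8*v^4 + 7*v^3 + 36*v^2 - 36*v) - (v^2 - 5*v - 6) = v^5 - 8*v^4 + 7*v^3 + 35*v^2 - 31*v + 6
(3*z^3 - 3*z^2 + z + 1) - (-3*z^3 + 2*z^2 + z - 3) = 6*z^3 - 5*z^2 + 4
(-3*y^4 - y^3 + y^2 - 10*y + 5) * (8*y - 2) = -24*y^5 - 2*y^4 + 10*y^3 - 82*y^2 + 60*y - 10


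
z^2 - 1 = (z - 1)*(z + 1)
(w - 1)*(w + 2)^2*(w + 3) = w^4 + 6*w^3 + 9*w^2 - 4*w - 12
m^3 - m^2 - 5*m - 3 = (m - 3)*(m + 1)^2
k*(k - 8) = k^2 - 8*k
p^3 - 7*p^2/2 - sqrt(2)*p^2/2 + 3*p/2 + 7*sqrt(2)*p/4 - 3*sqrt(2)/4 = (p - 3)*(p - 1/2)*(p - sqrt(2)/2)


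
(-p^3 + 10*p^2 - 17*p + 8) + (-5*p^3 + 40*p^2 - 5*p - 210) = -6*p^3 + 50*p^2 - 22*p - 202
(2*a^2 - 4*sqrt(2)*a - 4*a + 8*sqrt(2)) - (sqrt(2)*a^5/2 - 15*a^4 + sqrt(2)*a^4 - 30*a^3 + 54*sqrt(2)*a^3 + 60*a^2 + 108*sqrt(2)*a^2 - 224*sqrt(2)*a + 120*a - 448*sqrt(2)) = -sqrt(2)*a^5/2 - sqrt(2)*a^4 + 15*a^4 - 54*sqrt(2)*a^3 + 30*a^3 - 108*sqrt(2)*a^2 - 58*a^2 - 124*a + 220*sqrt(2)*a + 456*sqrt(2)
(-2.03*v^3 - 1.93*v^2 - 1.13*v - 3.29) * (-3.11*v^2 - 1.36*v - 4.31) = 6.3133*v^5 + 8.7631*v^4 + 14.8884*v^3 + 20.087*v^2 + 9.3447*v + 14.1799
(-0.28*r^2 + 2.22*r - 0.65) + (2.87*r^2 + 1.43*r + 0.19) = 2.59*r^2 + 3.65*r - 0.46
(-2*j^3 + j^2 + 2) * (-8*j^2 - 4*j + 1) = 16*j^5 - 6*j^3 - 15*j^2 - 8*j + 2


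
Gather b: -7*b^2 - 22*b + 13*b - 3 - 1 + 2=-7*b^2 - 9*b - 2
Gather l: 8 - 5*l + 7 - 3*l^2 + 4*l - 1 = -3*l^2 - l + 14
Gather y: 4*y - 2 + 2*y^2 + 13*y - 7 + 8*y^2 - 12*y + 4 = 10*y^2 + 5*y - 5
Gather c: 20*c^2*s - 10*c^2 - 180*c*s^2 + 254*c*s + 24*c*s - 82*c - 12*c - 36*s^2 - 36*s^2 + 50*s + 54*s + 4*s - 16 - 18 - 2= c^2*(20*s - 10) + c*(-180*s^2 + 278*s - 94) - 72*s^2 + 108*s - 36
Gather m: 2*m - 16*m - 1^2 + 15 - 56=-14*m - 42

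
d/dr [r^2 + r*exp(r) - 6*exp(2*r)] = r*exp(r) + 2*r - 12*exp(2*r) + exp(r)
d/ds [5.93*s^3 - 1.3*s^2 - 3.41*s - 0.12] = 17.79*s^2 - 2.6*s - 3.41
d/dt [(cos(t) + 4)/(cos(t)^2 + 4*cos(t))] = sin(t)/cos(t)^2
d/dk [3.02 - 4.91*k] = -4.91000000000000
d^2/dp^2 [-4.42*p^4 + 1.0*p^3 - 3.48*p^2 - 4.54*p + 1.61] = -53.04*p^2 + 6.0*p - 6.96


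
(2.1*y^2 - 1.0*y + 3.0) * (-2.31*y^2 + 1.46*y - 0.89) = -4.851*y^4 + 5.376*y^3 - 10.259*y^2 + 5.27*y - 2.67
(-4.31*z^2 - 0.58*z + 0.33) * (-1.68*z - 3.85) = 7.2408*z^3 + 17.5679*z^2 + 1.6786*z - 1.2705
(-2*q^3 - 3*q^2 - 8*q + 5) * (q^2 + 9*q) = -2*q^5 - 21*q^4 - 35*q^3 - 67*q^2 + 45*q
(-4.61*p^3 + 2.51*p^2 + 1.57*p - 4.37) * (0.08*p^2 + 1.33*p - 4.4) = -0.3688*p^5 - 5.9305*p^4 + 23.7479*p^3 - 9.3055*p^2 - 12.7201*p + 19.228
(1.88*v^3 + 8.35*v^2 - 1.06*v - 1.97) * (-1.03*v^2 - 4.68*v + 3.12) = -1.9364*v^5 - 17.3989*v^4 - 32.1206*v^3 + 33.0419*v^2 + 5.9124*v - 6.1464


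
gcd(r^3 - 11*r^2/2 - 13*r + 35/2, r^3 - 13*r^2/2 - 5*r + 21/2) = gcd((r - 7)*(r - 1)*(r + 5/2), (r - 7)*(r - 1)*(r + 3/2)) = r^2 - 8*r + 7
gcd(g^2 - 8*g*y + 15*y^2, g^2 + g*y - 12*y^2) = -g + 3*y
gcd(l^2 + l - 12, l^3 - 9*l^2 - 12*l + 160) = l + 4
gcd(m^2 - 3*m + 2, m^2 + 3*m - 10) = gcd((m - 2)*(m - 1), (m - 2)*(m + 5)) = m - 2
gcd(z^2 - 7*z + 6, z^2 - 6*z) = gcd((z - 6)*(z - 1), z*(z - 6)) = z - 6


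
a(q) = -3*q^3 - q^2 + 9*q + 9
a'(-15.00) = -1986.00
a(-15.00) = 9774.00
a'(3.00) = -78.00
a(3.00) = -54.00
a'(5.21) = -245.72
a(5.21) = -395.52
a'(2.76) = -65.08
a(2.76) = -36.85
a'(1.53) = -15.13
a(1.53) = 9.68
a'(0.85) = 0.80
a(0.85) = 14.09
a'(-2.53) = -43.55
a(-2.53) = 28.41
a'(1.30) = -8.81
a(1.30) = 12.42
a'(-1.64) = -11.93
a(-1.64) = 4.78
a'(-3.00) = -66.00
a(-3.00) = 54.00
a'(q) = -9*q^2 - 2*q + 9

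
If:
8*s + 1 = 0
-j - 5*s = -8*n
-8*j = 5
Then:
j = -5/8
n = -5/32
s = -1/8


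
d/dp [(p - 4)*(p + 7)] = 2*p + 3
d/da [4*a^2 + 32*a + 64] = 8*a + 32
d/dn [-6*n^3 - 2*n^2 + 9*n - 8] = -18*n^2 - 4*n + 9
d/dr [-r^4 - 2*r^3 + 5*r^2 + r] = -4*r^3 - 6*r^2 + 10*r + 1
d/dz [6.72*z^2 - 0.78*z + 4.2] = 13.44*z - 0.78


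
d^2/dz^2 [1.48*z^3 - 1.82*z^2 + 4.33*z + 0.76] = 8.88*z - 3.64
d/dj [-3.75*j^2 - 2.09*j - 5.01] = -7.5*j - 2.09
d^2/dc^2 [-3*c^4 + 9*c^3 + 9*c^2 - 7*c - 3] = -36*c^2 + 54*c + 18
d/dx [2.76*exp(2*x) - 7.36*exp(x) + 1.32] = (5.52*exp(x) - 7.36)*exp(x)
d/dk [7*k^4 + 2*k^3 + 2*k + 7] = 28*k^3 + 6*k^2 + 2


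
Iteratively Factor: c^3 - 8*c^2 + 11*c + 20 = (c - 5)*(c^2 - 3*c - 4) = (c - 5)*(c + 1)*(c - 4)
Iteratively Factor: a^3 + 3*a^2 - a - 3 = (a - 1)*(a^2 + 4*a + 3) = (a - 1)*(a + 3)*(a + 1)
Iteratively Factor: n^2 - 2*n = (n - 2)*(n)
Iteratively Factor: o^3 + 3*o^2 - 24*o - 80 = (o + 4)*(o^2 - o - 20) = (o - 5)*(o + 4)*(o + 4)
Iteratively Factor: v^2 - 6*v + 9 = (v - 3)*(v - 3)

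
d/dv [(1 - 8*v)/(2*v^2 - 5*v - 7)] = (16*v^2 - 4*v + 61)/(4*v^4 - 20*v^3 - 3*v^2 + 70*v + 49)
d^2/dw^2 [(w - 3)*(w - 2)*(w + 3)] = 6*w - 4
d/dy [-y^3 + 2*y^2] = y*(4 - 3*y)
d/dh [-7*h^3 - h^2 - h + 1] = -21*h^2 - 2*h - 1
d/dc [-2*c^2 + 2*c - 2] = 2 - 4*c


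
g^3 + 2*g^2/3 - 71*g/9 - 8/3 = (g - 8/3)*(g + 1/3)*(g + 3)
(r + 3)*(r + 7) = r^2 + 10*r + 21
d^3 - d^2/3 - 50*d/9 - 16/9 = (d - 8/3)*(d + 1/3)*(d + 2)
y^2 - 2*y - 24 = (y - 6)*(y + 4)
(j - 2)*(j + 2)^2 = j^3 + 2*j^2 - 4*j - 8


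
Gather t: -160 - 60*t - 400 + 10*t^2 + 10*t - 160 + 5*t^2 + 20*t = 15*t^2 - 30*t - 720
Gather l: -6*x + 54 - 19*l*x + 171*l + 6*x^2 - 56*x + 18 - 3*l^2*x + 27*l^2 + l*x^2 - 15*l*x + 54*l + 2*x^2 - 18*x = l^2*(27 - 3*x) + l*(x^2 - 34*x + 225) + 8*x^2 - 80*x + 72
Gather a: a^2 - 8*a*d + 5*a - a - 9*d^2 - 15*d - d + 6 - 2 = a^2 + a*(4 - 8*d) - 9*d^2 - 16*d + 4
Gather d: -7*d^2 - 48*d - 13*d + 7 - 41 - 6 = -7*d^2 - 61*d - 40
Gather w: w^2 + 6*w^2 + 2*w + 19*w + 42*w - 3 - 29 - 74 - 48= 7*w^2 + 63*w - 154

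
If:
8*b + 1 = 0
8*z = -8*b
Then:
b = -1/8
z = 1/8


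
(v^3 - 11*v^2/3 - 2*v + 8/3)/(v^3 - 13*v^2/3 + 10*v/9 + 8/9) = 3*(v + 1)/(3*v + 1)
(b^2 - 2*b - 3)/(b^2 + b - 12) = (b + 1)/(b + 4)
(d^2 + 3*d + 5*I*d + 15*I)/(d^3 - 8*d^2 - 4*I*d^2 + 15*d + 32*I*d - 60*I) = (d^2 + d*(3 + 5*I) + 15*I)/(d^3 - 4*d^2*(2 + I) + d*(15 + 32*I) - 60*I)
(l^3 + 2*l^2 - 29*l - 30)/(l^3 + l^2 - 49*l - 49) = (l^2 + l - 30)/(l^2 - 49)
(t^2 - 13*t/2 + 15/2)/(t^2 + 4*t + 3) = (2*t^2 - 13*t + 15)/(2*(t^2 + 4*t + 3))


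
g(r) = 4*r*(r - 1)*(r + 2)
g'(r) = 4*r*(r - 1) + 4*r*(r + 2) + 4*(r - 1)*(r + 2)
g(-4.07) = -170.86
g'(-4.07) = 158.22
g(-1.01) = 8.04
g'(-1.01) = -3.84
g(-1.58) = 6.85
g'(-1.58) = 9.32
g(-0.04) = 0.33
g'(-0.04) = -8.30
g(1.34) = 6.09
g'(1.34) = 24.27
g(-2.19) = -5.31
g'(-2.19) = 32.03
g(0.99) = -0.12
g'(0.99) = 11.68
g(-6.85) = -1043.19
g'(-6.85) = 500.27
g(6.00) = 960.00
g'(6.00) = 472.00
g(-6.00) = -672.00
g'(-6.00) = 376.00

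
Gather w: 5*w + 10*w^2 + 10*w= 10*w^2 + 15*w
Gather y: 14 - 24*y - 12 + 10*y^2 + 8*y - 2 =10*y^2 - 16*y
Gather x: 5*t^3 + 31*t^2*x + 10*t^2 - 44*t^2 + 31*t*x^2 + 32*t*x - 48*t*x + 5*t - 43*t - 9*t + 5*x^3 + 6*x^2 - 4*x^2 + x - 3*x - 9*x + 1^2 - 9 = 5*t^3 - 34*t^2 - 47*t + 5*x^3 + x^2*(31*t + 2) + x*(31*t^2 - 16*t - 11) - 8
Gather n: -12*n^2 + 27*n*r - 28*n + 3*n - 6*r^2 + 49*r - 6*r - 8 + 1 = -12*n^2 + n*(27*r - 25) - 6*r^2 + 43*r - 7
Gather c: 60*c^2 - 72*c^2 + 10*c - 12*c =-12*c^2 - 2*c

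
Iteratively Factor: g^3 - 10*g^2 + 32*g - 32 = (g - 2)*(g^2 - 8*g + 16) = (g - 4)*(g - 2)*(g - 4)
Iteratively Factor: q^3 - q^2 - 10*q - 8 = (q + 2)*(q^2 - 3*q - 4) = (q + 1)*(q + 2)*(q - 4)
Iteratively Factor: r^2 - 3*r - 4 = (r - 4)*(r + 1)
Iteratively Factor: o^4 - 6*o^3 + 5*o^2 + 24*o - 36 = (o - 2)*(o^3 - 4*o^2 - 3*o + 18) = (o - 2)*(o + 2)*(o^2 - 6*o + 9) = (o - 3)*(o - 2)*(o + 2)*(o - 3)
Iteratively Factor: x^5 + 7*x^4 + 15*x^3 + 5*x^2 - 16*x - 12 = (x + 1)*(x^4 + 6*x^3 + 9*x^2 - 4*x - 12) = (x + 1)*(x + 2)*(x^3 + 4*x^2 + x - 6) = (x + 1)*(x + 2)^2*(x^2 + 2*x - 3) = (x - 1)*(x + 1)*(x + 2)^2*(x + 3)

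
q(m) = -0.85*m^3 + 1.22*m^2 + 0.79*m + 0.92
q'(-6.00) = -105.65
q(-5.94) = 217.42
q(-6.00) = 223.70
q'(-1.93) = -13.42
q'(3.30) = -18.93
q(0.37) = 1.34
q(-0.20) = 0.82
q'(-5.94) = -103.68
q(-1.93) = 10.05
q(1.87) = 1.11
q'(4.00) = -30.25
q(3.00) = -8.68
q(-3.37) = 44.64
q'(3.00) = -14.84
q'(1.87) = -3.56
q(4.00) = -30.80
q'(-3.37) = -36.39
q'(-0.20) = 0.20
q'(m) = -2.55*m^2 + 2.44*m + 0.79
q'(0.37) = 1.34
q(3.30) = -13.73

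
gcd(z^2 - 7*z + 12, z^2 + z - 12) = z - 3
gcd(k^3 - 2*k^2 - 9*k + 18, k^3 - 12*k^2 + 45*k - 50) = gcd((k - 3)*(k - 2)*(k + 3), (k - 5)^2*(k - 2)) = k - 2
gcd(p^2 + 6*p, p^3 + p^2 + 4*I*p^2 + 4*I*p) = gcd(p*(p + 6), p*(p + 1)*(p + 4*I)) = p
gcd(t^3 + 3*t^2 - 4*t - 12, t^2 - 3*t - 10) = t + 2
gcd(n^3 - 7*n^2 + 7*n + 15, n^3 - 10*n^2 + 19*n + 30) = n^2 - 4*n - 5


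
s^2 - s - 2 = (s - 2)*(s + 1)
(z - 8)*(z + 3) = z^2 - 5*z - 24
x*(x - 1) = x^2 - x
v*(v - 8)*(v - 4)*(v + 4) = v^4 - 8*v^3 - 16*v^2 + 128*v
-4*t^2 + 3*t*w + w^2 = (-t + w)*(4*t + w)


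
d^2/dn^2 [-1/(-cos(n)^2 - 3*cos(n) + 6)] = (-4*sin(n)^4 + 35*sin(n)^2 - 27*cos(n)/4 - 9*cos(3*n)/4 - 1)/(-sin(n)^2 + 3*cos(n) - 5)^3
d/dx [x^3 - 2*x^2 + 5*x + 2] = 3*x^2 - 4*x + 5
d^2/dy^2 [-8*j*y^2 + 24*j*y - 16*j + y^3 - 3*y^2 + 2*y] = -16*j + 6*y - 6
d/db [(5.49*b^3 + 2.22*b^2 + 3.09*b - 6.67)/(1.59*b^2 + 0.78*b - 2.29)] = (8.7291*b^4 + 8.5644*b^3 - 40.8978*b^2 + 11.043*b - 1.8735)/(2.5281*b^4 + 2.4804*b^3 - 6.6738*b^2 - 3.5724*b + 5.2441)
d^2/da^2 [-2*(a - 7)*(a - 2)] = -4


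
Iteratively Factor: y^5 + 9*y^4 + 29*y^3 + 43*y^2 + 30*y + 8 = (y + 1)*(y^4 + 8*y^3 + 21*y^2 + 22*y + 8) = (y + 1)*(y + 2)*(y^3 + 6*y^2 + 9*y + 4) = (y + 1)*(y + 2)*(y + 4)*(y^2 + 2*y + 1) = (y + 1)^2*(y + 2)*(y + 4)*(y + 1)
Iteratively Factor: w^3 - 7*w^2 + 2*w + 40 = (w - 5)*(w^2 - 2*w - 8) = (w - 5)*(w - 4)*(w + 2)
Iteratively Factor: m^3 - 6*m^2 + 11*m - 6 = (m - 1)*(m^2 - 5*m + 6) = (m - 2)*(m - 1)*(m - 3)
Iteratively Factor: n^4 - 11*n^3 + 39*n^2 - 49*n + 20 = (n - 1)*(n^3 - 10*n^2 + 29*n - 20) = (n - 4)*(n - 1)*(n^2 - 6*n + 5) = (n - 4)*(n - 1)^2*(n - 5)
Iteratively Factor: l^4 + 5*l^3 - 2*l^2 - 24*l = (l + 3)*(l^3 + 2*l^2 - 8*l) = l*(l + 3)*(l^2 + 2*l - 8) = l*(l + 3)*(l + 4)*(l - 2)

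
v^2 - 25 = (v - 5)*(v + 5)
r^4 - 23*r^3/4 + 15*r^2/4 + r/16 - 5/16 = (r - 5)*(r - 1/2)^2*(r + 1/4)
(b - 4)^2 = b^2 - 8*b + 16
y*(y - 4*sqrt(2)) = y^2 - 4*sqrt(2)*y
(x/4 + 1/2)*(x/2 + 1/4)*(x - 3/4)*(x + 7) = x^4/8 + 35*x^3/32 + 91*x^2/64 - 55*x/64 - 21/32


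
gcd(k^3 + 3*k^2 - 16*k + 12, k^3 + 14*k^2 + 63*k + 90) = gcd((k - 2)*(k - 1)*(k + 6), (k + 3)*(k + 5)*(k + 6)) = k + 6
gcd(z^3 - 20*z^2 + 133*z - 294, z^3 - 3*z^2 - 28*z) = z - 7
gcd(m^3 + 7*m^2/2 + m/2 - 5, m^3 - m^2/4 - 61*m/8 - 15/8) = m + 5/2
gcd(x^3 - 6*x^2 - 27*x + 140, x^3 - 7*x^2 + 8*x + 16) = x - 4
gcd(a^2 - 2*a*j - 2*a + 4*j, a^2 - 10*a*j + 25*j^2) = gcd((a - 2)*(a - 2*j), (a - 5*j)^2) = 1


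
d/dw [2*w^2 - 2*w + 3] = 4*w - 2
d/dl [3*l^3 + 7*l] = 9*l^2 + 7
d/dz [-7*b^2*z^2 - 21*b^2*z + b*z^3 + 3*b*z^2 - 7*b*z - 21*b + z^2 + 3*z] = -14*b^2*z - 21*b^2 + 3*b*z^2 + 6*b*z - 7*b + 2*z + 3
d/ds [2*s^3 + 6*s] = 6*s^2 + 6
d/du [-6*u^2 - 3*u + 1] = -12*u - 3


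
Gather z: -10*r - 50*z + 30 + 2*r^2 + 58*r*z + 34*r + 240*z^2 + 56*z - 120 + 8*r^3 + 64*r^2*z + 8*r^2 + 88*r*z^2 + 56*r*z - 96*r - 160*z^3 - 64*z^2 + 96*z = 8*r^3 + 10*r^2 - 72*r - 160*z^3 + z^2*(88*r + 176) + z*(64*r^2 + 114*r + 102) - 90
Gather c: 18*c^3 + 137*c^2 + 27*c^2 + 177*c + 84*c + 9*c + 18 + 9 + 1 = 18*c^3 + 164*c^2 + 270*c + 28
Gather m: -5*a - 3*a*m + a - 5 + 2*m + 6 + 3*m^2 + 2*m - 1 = -4*a + 3*m^2 + m*(4 - 3*a)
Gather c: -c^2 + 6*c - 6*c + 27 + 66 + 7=100 - c^2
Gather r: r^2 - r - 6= r^2 - r - 6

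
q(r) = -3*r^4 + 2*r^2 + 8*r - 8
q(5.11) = -1960.42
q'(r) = -12*r^3 + 4*r + 8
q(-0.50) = -11.69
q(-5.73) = -3222.17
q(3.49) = -400.78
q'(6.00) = -2560.00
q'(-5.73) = 2242.67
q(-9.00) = -19601.00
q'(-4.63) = 1180.51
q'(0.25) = 8.81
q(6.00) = -3776.00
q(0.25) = -5.89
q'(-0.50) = 7.50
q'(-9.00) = 8720.00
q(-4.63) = -1380.79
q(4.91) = -1664.11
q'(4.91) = -1392.81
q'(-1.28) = 28.05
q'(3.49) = -488.14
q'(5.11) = -1572.75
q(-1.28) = -23.02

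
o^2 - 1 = (o - 1)*(o + 1)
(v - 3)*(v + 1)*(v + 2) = v^3 - 7*v - 6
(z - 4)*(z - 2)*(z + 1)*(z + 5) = z^4 - 23*z^2 + 18*z + 40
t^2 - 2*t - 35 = (t - 7)*(t + 5)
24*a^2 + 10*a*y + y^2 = (4*a + y)*(6*a + y)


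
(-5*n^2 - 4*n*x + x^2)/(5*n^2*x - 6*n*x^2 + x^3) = (n + x)/(x*(-n + x))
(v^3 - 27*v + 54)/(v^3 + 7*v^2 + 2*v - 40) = (v^3 - 27*v + 54)/(v^3 + 7*v^2 + 2*v - 40)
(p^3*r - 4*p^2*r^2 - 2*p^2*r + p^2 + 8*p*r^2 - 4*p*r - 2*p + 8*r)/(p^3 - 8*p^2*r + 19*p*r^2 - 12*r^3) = (p^2*r - 2*p*r + p - 2)/(p^2 - 4*p*r + 3*r^2)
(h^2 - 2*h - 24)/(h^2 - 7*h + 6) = (h + 4)/(h - 1)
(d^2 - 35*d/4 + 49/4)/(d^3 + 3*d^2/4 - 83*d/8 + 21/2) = 2*(d - 7)/(2*d^2 + 5*d - 12)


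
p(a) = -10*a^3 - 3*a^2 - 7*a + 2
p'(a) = -30*a^2 - 6*a - 7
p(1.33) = -36.14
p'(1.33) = -68.05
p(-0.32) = 4.26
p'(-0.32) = -8.15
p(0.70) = -7.80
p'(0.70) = -25.90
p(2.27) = -146.32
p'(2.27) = -175.21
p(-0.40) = 4.96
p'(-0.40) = -9.40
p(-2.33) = 128.52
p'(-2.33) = -155.89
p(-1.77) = 60.44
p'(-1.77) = -90.37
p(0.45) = -2.67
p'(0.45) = -15.78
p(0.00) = 2.00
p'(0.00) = -7.00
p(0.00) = 2.00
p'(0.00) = -7.00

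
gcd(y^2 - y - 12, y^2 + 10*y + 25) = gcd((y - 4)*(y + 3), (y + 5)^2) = 1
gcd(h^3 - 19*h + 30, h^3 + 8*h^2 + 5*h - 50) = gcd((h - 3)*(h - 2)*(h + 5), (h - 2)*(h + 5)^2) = h^2 + 3*h - 10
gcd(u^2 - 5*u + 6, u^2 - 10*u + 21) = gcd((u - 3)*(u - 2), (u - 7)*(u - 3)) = u - 3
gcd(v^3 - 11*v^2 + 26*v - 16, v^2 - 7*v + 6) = v - 1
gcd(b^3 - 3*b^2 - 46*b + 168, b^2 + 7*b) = b + 7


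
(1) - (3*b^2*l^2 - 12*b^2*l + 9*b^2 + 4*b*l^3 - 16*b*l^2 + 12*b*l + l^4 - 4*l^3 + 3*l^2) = -3*b^2*l^2 + 12*b^2*l - 9*b^2 - 4*b*l^3 + 16*b*l^2 - 12*b*l - l^4 + 4*l^3 - 3*l^2 + 1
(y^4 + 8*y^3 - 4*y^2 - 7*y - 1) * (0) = 0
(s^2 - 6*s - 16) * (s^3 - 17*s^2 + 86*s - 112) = s^5 - 23*s^4 + 172*s^3 - 356*s^2 - 704*s + 1792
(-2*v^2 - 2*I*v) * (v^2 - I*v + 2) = -2*v^4 - 6*v^2 - 4*I*v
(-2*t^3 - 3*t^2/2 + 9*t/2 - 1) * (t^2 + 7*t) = -2*t^5 - 31*t^4/2 - 6*t^3 + 61*t^2/2 - 7*t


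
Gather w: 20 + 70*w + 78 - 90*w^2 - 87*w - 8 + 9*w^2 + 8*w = -81*w^2 - 9*w + 90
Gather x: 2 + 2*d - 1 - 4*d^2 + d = -4*d^2 + 3*d + 1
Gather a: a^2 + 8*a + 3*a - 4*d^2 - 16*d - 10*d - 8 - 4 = a^2 + 11*a - 4*d^2 - 26*d - 12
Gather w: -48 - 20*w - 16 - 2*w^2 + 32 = -2*w^2 - 20*w - 32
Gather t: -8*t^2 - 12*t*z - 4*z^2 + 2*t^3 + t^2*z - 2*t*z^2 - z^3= 2*t^3 + t^2*(z - 8) + t*(-2*z^2 - 12*z) - z^3 - 4*z^2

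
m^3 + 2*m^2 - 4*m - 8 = (m - 2)*(m + 2)^2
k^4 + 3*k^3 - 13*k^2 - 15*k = k*(k - 3)*(k + 1)*(k + 5)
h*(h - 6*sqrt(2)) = h^2 - 6*sqrt(2)*h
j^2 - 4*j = j*(j - 4)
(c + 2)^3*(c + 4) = c^4 + 10*c^3 + 36*c^2 + 56*c + 32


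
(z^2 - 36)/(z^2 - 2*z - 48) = (z - 6)/(z - 8)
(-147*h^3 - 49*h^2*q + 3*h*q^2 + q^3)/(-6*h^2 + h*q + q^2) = (-49*h^2 + q^2)/(-2*h + q)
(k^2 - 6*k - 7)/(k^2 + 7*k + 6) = (k - 7)/(k + 6)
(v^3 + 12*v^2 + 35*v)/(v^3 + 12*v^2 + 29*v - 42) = v*(v + 5)/(v^2 + 5*v - 6)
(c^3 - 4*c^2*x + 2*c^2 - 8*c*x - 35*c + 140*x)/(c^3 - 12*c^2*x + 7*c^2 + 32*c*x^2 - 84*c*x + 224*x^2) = (5 - c)/(-c + 8*x)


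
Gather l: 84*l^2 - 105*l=84*l^2 - 105*l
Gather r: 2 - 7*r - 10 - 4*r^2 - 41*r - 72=-4*r^2 - 48*r - 80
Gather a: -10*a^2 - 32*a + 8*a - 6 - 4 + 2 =-10*a^2 - 24*a - 8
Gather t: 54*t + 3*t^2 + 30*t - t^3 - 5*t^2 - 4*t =-t^3 - 2*t^2 + 80*t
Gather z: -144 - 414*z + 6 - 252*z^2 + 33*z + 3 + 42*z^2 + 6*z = -210*z^2 - 375*z - 135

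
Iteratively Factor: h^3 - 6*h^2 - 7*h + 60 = (h + 3)*(h^2 - 9*h + 20) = (h - 5)*(h + 3)*(h - 4)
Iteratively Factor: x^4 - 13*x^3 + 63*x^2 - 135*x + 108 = (x - 3)*(x^3 - 10*x^2 + 33*x - 36) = (x - 3)^2*(x^2 - 7*x + 12) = (x - 3)^3*(x - 4)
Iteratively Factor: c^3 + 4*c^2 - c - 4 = (c - 1)*(c^2 + 5*c + 4) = (c - 1)*(c + 4)*(c + 1)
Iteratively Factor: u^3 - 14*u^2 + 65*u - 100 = (u - 4)*(u^2 - 10*u + 25) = (u - 5)*(u - 4)*(u - 5)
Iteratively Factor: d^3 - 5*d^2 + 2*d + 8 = (d + 1)*(d^2 - 6*d + 8) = (d - 4)*(d + 1)*(d - 2)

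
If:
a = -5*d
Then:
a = -5*d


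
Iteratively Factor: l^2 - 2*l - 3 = (l + 1)*(l - 3)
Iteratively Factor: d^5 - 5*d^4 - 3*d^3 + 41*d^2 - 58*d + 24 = (d - 1)*(d^4 - 4*d^3 - 7*d^2 + 34*d - 24) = (d - 2)*(d - 1)*(d^3 - 2*d^2 - 11*d + 12) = (d - 2)*(d - 1)^2*(d^2 - d - 12) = (d - 2)*(d - 1)^2*(d + 3)*(d - 4)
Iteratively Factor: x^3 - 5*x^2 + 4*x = (x - 4)*(x^2 - x) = (x - 4)*(x - 1)*(x)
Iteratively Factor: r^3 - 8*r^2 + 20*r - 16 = (r - 4)*(r^2 - 4*r + 4) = (r - 4)*(r - 2)*(r - 2)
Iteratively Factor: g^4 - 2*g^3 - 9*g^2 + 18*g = (g - 2)*(g^3 - 9*g) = (g - 3)*(g - 2)*(g^2 + 3*g) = g*(g - 3)*(g - 2)*(g + 3)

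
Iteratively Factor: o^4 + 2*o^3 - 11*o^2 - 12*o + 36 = (o + 3)*(o^3 - o^2 - 8*o + 12) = (o - 2)*(o + 3)*(o^2 + o - 6) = (o - 2)*(o + 3)^2*(o - 2)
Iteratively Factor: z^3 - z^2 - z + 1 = (z + 1)*(z^2 - 2*z + 1) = (z - 1)*(z + 1)*(z - 1)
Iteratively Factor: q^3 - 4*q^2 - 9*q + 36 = (q - 4)*(q^2 - 9) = (q - 4)*(q + 3)*(q - 3)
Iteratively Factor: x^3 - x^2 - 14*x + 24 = (x - 2)*(x^2 + x - 12) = (x - 3)*(x - 2)*(x + 4)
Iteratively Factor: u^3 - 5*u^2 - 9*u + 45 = (u - 5)*(u^2 - 9) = (u - 5)*(u + 3)*(u - 3)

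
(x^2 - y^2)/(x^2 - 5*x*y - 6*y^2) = (x - y)/(x - 6*y)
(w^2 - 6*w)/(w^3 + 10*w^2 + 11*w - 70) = w*(w - 6)/(w^3 + 10*w^2 + 11*w - 70)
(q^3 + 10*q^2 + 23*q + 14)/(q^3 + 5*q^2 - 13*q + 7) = (q^2 + 3*q + 2)/(q^2 - 2*q + 1)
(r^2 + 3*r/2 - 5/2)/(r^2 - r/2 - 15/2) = (r - 1)/(r - 3)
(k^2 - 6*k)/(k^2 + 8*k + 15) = k*(k - 6)/(k^2 + 8*k + 15)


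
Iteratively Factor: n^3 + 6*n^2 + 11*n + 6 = (n + 3)*(n^2 + 3*n + 2) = (n + 2)*(n + 3)*(n + 1)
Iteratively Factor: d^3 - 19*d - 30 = (d - 5)*(d^2 + 5*d + 6) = (d - 5)*(d + 3)*(d + 2)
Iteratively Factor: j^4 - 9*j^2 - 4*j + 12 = (j - 3)*(j^3 + 3*j^2 - 4) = (j - 3)*(j + 2)*(j^2 + j - 2) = (j - 3)*(j + 2)^2*(j - 1)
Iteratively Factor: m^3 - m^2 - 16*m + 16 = (m + 4)*(m^2 - 5*m + 4) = (m - 1)*(m + 4)*(m - 4)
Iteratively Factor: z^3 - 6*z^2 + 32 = (z - 4)*(z^2 - 2*z - 8) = (z - 4)*(z + 2)*(z - 4)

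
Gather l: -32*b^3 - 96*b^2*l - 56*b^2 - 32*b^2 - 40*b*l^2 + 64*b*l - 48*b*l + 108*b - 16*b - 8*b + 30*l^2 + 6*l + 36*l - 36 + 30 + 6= -32*b^3 - 88*b^2 + 84*b + l^2*(30 - 40*b) + l*(-96*b^2 + 16*b + 42)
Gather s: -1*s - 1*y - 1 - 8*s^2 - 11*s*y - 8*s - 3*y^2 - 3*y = -8*s^2 + s*(-11*y - 9) - 3*y^2 - 4*y - 1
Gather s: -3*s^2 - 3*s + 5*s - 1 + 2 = -3*s^2 + 2*s + 1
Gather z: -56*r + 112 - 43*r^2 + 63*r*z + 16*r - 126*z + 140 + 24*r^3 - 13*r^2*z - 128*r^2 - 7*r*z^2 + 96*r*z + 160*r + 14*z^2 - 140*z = 24*r^3 - 171*r^2 + 120*r + z^2*(14 - 7*r) + z*(-13*r^2 + 159*r - 266) + 252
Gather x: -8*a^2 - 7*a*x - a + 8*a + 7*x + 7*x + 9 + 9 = -8*a^2 + 7*a + x*(14 - 7*a) + 18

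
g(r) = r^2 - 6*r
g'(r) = 2*r - 6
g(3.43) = -8.82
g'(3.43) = 0.86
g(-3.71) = 36.02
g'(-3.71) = -13.42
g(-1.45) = 10.80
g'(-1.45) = -8.90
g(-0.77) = 5.21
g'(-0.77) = -7.54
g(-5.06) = 55.96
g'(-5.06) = -16.12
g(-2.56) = 21.91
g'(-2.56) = -11.12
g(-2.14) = 17.42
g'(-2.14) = -10.28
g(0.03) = -0.18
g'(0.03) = -5.94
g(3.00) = -9.00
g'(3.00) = 0.00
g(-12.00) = 216.00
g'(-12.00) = -30.00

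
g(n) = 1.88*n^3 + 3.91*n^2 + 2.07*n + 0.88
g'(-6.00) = 158.19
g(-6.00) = -276.86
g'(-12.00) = 720.39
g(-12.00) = -2709.56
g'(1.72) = 32.21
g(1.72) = 25.57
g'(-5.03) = 105.43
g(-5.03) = -149.86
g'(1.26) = 20.88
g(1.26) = 13.46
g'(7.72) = 398.58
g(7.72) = 1114.88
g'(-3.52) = 44.43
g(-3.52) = -39.95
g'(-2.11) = 10.68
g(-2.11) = -3.74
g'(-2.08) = 10.21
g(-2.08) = -3.43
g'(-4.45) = 78.96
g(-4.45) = -96.57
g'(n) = 5.64*n^2 + 7.82*n + 2.07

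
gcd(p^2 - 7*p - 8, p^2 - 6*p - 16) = p - 8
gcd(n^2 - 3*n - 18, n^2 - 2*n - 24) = n - 6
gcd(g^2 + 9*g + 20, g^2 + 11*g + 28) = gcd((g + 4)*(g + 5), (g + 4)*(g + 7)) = g + 4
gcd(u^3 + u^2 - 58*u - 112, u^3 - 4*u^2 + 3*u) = 1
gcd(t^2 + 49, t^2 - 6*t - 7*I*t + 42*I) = t - 7*I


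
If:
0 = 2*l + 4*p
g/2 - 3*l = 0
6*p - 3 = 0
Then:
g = -6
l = -1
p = 1/2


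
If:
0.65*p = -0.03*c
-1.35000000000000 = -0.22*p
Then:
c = -132.95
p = 6.14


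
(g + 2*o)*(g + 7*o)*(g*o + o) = g^3*o + 9*g^2*o^2 + g^2*o + 14*g*o^3 + 9*g*o^2 + 14*o^3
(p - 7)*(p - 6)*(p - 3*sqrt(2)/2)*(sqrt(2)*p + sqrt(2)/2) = sqrt(2)*p^4 - 25*sqrt(2)*p^3/2 - 3*p^3 + 75*p^2/2 + 71*sqrt(2)*p^2/2 - 213*p/2 + 21*sqrt(2)*p - 63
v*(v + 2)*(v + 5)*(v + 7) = v^4 + 14*v^3 + 59*v^2 + 70*v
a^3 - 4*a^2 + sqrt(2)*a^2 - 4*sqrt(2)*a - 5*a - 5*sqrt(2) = (a - 5)*(a + 1)*(a + sqrt(2))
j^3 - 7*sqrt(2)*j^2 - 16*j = j*(j - 8*sqrt(2))*(j + sqrt(2))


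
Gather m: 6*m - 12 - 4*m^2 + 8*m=-4*m^2 + 14*m - 12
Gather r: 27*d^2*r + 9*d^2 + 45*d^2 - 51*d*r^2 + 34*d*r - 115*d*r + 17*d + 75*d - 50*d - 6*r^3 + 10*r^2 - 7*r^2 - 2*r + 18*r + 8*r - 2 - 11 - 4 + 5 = 54*d^2 + 42*d - 6*r^3 + r^2*(3 - 51*d) + r*(27*d^2 - 81*d + 24) - 12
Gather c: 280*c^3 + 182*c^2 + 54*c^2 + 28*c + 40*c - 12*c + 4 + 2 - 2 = 280*c^3 + 236*c^2 + 56*c + 4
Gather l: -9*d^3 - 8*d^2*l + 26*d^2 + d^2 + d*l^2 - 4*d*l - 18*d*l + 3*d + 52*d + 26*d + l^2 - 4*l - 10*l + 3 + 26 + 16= -9*d^3 + 27*d^2 + 81*d + l^2*(d + 1) + l*(-8*d^2 - 22*d - 14) + 45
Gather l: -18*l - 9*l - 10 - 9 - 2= -27*l - 21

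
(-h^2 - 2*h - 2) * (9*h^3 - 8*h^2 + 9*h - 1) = -9*h^5 - 10*h^4 - 11*h^3 - h^2 - 16*h + 2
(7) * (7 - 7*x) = 49 - 49*x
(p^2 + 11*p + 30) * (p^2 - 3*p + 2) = p^4 + 8*p^3 - p^2 - 68*p + 60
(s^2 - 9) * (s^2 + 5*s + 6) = s^4 + 5*s^3 - 3*s^2 - 45*s - 54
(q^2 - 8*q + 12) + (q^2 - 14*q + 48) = 2*q^2 - 22*q + 60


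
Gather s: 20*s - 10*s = 10*s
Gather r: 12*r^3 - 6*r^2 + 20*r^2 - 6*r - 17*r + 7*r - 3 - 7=12*r^3 + 14*r^2 - 16*r - 10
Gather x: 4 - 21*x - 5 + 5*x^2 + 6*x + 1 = 5*x^2 - 15*x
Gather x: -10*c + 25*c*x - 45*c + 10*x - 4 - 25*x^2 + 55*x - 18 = -55*c - 25*x^2 + x*(25*c + 65) - 22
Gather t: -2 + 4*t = 4*t - 2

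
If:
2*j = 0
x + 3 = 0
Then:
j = 0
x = -3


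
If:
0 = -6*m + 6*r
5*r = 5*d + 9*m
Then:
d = -4*r/5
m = r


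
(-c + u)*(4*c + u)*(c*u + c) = -4*c^3*u - 4*c^3 + 3*c^2*u^2 + 3*c^2*u + c*u^3 + c*u^2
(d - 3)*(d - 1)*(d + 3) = d^3 - d^2 - 9*d + 9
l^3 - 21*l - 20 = (l - 5)*(l + 1)*(l + 4)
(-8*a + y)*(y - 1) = -8*a*y + 8*a + y^2 - y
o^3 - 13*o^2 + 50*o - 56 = (o - 7)*(o - 4)*(o - 2)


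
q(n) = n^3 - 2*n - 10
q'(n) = 3*n^2 - 2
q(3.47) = 24.84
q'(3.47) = 34.12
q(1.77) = -7.99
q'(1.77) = 7.40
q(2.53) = 1.13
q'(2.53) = 17.20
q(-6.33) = -250.98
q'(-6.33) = 118.21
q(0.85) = -11.09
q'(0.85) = 0.17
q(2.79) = 6.14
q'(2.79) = 21.35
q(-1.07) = -9.09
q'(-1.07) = 1.43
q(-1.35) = -9.76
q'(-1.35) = 3.47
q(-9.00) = -721.00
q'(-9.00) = 241.00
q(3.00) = 11.00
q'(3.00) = 25.00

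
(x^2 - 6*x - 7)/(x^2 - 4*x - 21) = (x + 1)/(x + 3)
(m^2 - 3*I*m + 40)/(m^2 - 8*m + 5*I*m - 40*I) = (m - 8*I)/(m - 8)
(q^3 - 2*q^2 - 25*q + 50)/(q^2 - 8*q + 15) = (q^2 + 3*q - 10)/(q - 3)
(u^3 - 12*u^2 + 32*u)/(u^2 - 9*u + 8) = u*(u - 4)/(u - 1)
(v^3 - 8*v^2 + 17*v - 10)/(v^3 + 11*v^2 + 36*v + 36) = (v^3 - 8*v^2 + 17*v - 10)/(v^3 + 11*v^2 + 36*v + 36)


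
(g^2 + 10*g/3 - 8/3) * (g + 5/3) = g^3 + 5*g^2 + 26*g/9 - 40/9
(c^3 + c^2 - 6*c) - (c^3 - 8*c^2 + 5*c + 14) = 9*c^2 - 11*c - 14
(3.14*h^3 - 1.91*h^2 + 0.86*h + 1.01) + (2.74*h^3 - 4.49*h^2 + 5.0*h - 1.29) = 5.88*h^3 - 6.4*h^2 + 5.86*h - 0.28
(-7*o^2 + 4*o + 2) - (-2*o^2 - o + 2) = -5*o^2 + 5*o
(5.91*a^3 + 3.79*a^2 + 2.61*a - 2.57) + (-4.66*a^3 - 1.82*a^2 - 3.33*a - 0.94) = 1.25*a^3 + 1.97*a^2 - 0.72*a - 3.51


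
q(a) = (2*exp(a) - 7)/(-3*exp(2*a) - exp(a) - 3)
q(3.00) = -0.03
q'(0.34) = -0.79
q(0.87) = 0.10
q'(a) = (2*exp(a) - 7)*(6*exp(2*a) + exp(a))/(-3*exp(2*a) - exp(a) - 3)^2 + 2*exp(a)/(-3*exp(2*a) - exp(a) - 3)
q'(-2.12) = -0.22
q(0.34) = 0.41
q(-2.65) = 2.22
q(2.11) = -0.04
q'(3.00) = 0.02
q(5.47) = -0.00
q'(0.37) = -0.77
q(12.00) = 0.00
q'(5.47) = 0.00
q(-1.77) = 2.04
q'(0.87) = -0.37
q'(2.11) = 0.01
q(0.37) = 0.38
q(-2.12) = 2.14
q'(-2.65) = -0.12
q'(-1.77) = -0.32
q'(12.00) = 0.00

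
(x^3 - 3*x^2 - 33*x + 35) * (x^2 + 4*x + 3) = x^5 + x^4 - 42*x^3 - 106*x^2 + 41*x + 105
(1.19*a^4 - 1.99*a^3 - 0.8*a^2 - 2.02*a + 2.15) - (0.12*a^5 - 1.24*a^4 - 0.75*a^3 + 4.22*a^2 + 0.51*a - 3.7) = -0.12*a^5 + 2.43*a^4 - 1.24*a^3 - 5.02*a^2 - 2.53*a + 5.85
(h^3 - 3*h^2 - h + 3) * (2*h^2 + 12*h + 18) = 2*h^5 + 6*h^4 - 20*h^3 - 60*h^2 + 18*h + 54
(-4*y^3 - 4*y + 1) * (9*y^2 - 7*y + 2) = -36*y^5 + 28*y^4 - 44*y^3 + 37*y^2 - 15*y + 2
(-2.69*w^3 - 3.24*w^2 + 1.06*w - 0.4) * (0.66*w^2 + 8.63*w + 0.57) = -1.7754*w^5 - 25.3531*w^4 - 28.7949*w^3 + 7.037*w^2 - 2.8478*w - 0.228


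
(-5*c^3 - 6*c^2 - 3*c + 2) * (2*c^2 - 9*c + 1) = -10*c^5 + 33*c^4 + 43*c^3 + 25*c^2 - 21*c + 2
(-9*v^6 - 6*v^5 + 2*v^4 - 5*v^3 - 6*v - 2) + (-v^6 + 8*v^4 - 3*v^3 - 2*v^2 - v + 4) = -10*v^6 - 6*v^5 + 10*v^4 - 8*v^3 - 2*v^2 - 7*v + 2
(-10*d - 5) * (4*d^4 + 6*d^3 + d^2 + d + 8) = -40*d^5 - 80*d^4 - 40*d^3 - 15*d^2 - 85*d - 40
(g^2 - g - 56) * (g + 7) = g^3 + 6*g^2 - 63*g - 392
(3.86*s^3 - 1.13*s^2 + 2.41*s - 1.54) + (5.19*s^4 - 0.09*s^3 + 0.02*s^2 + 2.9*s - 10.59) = 5.19*s^4 + 3.77*s^3 - 1.11*s^2 + 5.31*s - 12.13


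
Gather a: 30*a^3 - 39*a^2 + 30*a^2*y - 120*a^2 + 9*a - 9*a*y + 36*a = 30*a^3 + a^2*(30*y - 159) + a*(45 - 9*y)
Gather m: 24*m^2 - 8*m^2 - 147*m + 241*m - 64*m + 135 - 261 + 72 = 16*m^2 + 30*m - 54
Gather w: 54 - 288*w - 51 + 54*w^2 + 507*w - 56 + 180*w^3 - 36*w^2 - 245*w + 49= 180*w^3 + 18*w^2 - 26*w - 4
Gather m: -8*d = -8*d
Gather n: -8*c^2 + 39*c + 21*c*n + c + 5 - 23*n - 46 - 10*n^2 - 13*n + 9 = -8*c^2 + 40*c - 10*n^2 + n*(21*c - 36) - 32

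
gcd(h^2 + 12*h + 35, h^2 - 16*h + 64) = 1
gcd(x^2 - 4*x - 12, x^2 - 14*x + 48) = x - 6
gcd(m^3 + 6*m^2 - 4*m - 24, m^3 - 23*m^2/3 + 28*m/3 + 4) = m - 2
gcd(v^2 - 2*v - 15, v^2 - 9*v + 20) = v - 5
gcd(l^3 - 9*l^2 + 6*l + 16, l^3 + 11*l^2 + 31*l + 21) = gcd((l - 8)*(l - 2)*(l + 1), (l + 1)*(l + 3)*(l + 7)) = l + 1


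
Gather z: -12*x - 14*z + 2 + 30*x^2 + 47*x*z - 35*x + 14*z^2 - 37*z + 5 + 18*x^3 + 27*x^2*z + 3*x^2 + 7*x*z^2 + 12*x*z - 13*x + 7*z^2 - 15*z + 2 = 18*x^3 + 33*x^2 - 60*x + z^2*(7*x + 21) + z*(27*x^2 + 59*x - 66) + 9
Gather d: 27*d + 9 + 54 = 27*d + 63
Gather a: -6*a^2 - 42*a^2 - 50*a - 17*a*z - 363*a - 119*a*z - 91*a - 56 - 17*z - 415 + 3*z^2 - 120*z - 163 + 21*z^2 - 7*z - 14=-48*a^2 + a*(-136*z - 504) + 24*z^2 - 144*z - 648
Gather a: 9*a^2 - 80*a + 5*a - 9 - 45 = 9*a^2 - 75*a - 54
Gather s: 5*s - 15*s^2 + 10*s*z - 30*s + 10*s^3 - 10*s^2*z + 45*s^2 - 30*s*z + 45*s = 10*s^3 + s^2*(30 - 10*z) + s*(20 - 20*z)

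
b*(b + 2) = b^2 + 2*b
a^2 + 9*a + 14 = (a + 2)*(a + 7)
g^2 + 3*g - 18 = (g - 3)*(g + 6)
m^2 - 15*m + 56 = (m - 8)*(m - 7)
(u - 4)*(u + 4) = u^2 - 16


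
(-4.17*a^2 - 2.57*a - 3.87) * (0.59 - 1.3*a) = 5.421*a^3 + 0.8807*a^2 + 3.5147*a - 2.2833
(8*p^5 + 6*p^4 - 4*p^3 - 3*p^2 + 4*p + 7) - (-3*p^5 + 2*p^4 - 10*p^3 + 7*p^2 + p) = 11*p^5 + 4*p^4 + 6*p^3 - 10*p^2 + 3*p + 7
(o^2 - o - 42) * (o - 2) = o^3 - 3*o^2 - 40*o + 84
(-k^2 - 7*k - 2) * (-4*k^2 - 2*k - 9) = 4*k^4 + 30*k^3 + 31*k^2 + 67*k + 18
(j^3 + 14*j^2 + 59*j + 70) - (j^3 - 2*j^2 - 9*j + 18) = 16*j^2 + 68*j + 52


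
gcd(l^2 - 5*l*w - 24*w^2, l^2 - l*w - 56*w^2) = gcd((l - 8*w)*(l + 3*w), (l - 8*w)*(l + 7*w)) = -l + 8*w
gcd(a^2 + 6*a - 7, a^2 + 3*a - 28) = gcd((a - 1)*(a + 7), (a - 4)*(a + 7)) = a + 7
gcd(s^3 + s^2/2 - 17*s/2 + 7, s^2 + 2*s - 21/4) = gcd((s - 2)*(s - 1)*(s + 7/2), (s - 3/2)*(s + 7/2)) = s + 7/2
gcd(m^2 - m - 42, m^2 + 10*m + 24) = m + 6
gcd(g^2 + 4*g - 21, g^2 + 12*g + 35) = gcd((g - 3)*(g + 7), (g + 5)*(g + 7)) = g + 7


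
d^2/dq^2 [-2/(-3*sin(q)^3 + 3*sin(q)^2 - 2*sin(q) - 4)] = 2*(-81*sin(q)^6 + 99*sin(q)^5 + 60*sin(q)^4 - 18*sin(q)^3 + 38*sin(q)^2 - 100*sin(q) + 32)/(3*sin(q)^3 - 3*sin(q)^2 + 2*sin(q) + 4)^3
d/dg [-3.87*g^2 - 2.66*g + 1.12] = -7.74*g - 2.66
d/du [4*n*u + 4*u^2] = 4*n + 8*u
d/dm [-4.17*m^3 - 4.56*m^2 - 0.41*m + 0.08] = -12.51*m^2 - 9.12*m - 0.41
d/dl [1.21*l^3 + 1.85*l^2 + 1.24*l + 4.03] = 3.63*l^2 + 3.7*l + 1.24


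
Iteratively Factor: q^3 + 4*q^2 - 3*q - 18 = (q + 3)*(q^2 + q - 6) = (q - 2)*(q + 3)*(q + 3)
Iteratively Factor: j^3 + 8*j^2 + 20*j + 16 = (j + 4)*(j^2 + 4*j + 4) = (j + 2)*(j + 4)*(j + 2)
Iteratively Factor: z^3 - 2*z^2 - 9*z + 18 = (z - 3)*(z^2 + z - 6) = (z - 3)*(z + 3)*(z - 2)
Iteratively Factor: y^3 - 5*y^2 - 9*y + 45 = (y - 5)*(y^2 - 9) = (y - 5)*(y + 3)*(y - 3)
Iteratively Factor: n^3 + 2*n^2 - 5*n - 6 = (n + 1)*(n^2 + n - 6) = (n + 1)*(n + 3)*(n - 2)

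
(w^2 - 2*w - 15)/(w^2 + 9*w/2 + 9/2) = 2*(w - 5)/(2*w + 3)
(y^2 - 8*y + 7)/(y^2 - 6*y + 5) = (y - 7)/(y - 5)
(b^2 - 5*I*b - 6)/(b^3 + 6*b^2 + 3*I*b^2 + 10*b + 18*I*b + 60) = (b - 3*I)/(b^2 + b*(6 + 5*I) + 30*I)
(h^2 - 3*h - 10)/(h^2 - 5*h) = (h + 2)/h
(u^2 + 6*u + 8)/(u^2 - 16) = (u + 2)/(u - 4)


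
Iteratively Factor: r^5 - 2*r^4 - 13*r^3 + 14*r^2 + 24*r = (r - 2)*(r^4 - 13*r^2 - 12*r) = (r - 4)*(r - 2)*(r^3 + 4*r^2 + 3*r) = (r - 4)*(r - 2)*(r + 1)*(r^2 + 3*r) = (r - 4)*(r - 2)*(r + 1)*(r + 3)*(r)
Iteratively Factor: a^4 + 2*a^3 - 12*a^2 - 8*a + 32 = (a + 2)*(a^3 - 12*a + 16) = (a - 2)*(a + 2)*(a^2 + 2*a - 8) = (a - 2)*(a + 2)*(a + 4)*(a - 2)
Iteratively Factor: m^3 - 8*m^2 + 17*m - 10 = (m - 5)*(m^2 - 3*m + 2) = (m - 5)*(m - 1)*(m - 2)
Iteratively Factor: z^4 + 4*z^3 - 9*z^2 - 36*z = (z + 4)*(z^3 - 9*z) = (z + 3)*(z + 4)*(z^2 - 3*z) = (z - 3)*(z + 3)*(z + 4)*(z)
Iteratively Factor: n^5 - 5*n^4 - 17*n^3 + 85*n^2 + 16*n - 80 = (n - 5)*(n^4 - 17*n^2 + 16) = (n - 5)*(n + 1)*(n^3 - n^2 - 16*n + 16) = (n - 5)*(n - 1)*(n + 1)*(n^2 - 16) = (n - 5)*(n - 4)*(n - 1)*(n + 1)*(n + 4)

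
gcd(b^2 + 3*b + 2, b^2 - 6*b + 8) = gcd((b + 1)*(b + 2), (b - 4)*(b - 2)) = 1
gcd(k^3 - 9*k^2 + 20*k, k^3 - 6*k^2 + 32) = k - 4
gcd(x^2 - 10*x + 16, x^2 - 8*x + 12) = x - 2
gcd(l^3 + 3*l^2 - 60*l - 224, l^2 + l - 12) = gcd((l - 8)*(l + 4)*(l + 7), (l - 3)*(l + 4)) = l + 4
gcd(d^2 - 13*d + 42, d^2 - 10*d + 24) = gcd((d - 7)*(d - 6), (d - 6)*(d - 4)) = d - 6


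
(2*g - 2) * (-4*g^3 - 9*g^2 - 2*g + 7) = -8*g^4 - 10*g^3 + 14*g^2 + 18*g - 14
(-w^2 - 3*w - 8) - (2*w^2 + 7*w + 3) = -3*w^2 - 10*w - 11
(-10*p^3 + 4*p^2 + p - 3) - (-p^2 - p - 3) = -10*p^3 + 5*p^2 + 2*p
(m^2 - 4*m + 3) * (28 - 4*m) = -4*m^3 + 44*m^2 - 124*m + 84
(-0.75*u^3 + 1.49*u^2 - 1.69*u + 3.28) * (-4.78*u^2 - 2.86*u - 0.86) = 3.585*u^5 - 4.9772*u^4 + 4.4618*u^3 - 12.1264*u^2 - 7.9274*u - 2.8208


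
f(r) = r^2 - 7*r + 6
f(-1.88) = 22.69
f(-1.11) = 15.00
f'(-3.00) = -13.00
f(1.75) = -3.19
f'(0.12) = -6.76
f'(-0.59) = -8.18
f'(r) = 2*r - 7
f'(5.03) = 3.06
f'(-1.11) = -9.22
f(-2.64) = 31.45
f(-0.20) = 7.44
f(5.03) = -3.91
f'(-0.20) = -7.40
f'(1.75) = -3.50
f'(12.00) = 17.00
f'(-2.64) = -12.28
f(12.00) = 66.00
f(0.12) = 5.17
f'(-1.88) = -10.76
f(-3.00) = 36.00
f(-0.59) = 10.48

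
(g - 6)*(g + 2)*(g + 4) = g^3 - 28*g - 48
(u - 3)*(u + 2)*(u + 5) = u^3 + 4*u^2 - 11*u - 30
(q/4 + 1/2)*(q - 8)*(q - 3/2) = q^3/4 - 15*q^2/8 - 7*q/4 + 6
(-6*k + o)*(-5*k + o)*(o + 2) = 30*k^2*o + 60*k^2 - 11*k*o^2 - 22*k*o + o^3 + 2*o^2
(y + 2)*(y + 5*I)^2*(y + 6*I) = y^4 + 2*y^3 + 16*I*y^3 - 85*y^2 + 32*I*y^2 - 170*y - 150*I*y - 300*I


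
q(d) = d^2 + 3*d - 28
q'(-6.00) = -9.00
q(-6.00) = -10.00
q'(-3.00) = -3.00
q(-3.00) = -28.00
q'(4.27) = 11.54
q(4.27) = 3.04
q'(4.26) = 11.52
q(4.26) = 2.93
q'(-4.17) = -5.34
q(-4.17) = -23.12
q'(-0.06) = 2.88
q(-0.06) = -28.18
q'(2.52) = 8.04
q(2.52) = -14.09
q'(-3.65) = -4.30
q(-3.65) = -25.63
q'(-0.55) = 1.90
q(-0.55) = -29.35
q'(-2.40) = -1.80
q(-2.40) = -29.44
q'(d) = 2*d + 3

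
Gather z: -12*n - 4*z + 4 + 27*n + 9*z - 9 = 15*n + 5*z - 5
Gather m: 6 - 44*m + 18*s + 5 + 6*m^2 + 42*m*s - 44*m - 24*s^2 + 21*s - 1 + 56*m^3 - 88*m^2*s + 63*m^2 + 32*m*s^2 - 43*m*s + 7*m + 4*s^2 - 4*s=56*m^3 + m^2*(69 - 88*s) + m*(32*s^2 - s - 81) - 20*s^2 + 35*s + 10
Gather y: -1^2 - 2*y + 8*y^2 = 8*y^2 - 2*y - 1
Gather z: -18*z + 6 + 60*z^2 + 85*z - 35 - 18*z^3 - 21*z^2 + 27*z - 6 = -18*z^3 + 39*z^2 + 94*z - 35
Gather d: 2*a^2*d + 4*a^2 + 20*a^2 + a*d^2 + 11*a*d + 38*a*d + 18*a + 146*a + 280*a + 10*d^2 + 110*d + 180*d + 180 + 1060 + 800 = 24*a^2 + 444*a + d^2*(a + 10) + d*(2*a^2 + 49*a + 290) + 2040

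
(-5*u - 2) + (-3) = -5*u - 5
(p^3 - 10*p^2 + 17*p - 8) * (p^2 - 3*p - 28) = p^5 - 13*p^4 + 19*p^3 + 221*p^2 - 452*p + 224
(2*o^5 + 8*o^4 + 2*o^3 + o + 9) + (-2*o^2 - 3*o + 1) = 2*o^5 + 8*o^4 + 2*o^3 - 2*o^2 - 2*o + 10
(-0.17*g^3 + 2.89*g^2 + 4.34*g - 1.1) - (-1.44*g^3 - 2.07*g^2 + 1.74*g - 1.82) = 1.27*g^3 + 4.96*g^2 + 2.6*g + 0.72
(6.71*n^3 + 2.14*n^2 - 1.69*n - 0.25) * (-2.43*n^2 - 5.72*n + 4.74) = -16.3053*n^5 - 43.5814*n^4 + 23.6713*n^3 + 20.4179*n^2 - 6.5806*n - 1.185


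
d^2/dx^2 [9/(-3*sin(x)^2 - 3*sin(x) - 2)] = 27*(12*sin(x)^4 + 9*sin(x)^3 - 23*sin(x)^2 - 20*sin(x) - 2)/(3*sin(x)^2 + 3*sin(x) + 2)^3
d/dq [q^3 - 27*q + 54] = 3*q^2 - 27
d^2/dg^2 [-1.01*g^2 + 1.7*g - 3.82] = -2.02000000000000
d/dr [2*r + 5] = 2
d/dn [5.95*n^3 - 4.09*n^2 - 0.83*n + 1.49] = 17.85*n^2 - 8.18*n - 0.83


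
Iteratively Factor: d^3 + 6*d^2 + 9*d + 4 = (d + 1)*(d^2 + 5*d + 4) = (d + 1)^2*(d + 4)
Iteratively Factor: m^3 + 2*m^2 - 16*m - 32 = (m + 4)*(m^2 - 2*m - 8) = (m + 2)*(m + 4)*(m - 4)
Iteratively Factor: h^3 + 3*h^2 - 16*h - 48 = (h + 4)*(h^2 - h - 12) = (h + 3)*(h + 4)*(h - 4)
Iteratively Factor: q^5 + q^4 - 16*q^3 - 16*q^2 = (q + 1)*(q^4 - 16*q^2) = q*(q + 1)*(q^3 - 16*q) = q^2*(q + 1)*(q^2 - 16) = q^2*(q + 1)*(q + 4)*(q - 4)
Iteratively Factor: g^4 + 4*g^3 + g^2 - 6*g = (g)*(g^3 + 4*g^2 + g - 6) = g*(g + 2)*(g^2 + 2*g - 3) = g*(g + 2)*(g + 3)*(g - 1)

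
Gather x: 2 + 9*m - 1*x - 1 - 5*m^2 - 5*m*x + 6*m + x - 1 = -5*m^2 - 5*m*x + 15*m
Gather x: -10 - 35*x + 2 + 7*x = -28*x - 8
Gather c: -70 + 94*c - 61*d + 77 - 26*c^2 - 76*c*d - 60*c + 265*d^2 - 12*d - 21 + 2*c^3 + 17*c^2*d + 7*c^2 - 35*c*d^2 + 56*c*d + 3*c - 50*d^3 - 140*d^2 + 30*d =2*c^3 + c^2*(17*d - 19) + c*(-35*d^2 - 20*d + 37) - 50*d^3 + 125*d^2 - 43*d - 14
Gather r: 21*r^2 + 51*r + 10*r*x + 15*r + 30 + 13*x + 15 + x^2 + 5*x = 21*r^2 + r*(10*x + 66) + x^2 + 18*x + 45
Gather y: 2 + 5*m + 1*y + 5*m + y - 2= 10*m + 2*y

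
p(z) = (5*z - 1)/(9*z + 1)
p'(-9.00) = 0.00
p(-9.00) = 0.58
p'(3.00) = 0.02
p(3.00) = 0.50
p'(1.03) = 0.13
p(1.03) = 0.40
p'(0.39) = 0.69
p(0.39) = 0.21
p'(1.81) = 0.05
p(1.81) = 0.47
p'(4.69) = 0.01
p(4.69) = 0.52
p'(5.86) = 0.00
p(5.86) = 0.53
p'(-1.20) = 0.15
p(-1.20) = 0.71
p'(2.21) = 0.03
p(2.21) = 0.48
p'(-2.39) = 0.03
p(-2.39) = 0.63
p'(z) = -9*(5*z - 1)/(9*z + 1)^2 + 5/(9*z + 1)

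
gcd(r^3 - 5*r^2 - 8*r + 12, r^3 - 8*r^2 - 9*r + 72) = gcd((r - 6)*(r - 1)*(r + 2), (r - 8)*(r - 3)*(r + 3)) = 1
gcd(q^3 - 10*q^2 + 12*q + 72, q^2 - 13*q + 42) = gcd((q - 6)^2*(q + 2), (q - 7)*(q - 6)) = q - 6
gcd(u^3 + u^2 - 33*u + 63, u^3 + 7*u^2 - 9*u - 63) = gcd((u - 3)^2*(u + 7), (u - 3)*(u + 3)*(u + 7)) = u^2 + 4*u - 21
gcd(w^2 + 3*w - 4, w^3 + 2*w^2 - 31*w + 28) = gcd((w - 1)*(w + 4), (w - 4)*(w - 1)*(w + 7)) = w - 1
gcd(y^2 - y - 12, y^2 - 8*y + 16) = y - 4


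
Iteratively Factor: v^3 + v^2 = (v)*(v^2 + v) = v*(v + 1)*(v)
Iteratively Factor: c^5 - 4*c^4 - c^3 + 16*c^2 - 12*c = (c - 1)*(c^4 - 3*c^3 - 4*c^2 + 12*c) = (c - 2)*(c - 1)*(c^3 - c^2 - 6*c) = (c - 2)*(c - 1)*(c + 2)*(c^2 - 3*c) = c*(c - 2)*(c - 1)*(c + 2)*(c - 3)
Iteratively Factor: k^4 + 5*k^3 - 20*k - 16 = (k + 4)*(k^3 + k^2 - 4*k - 4) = (k + 2)*(k + 4)*(k^2 - k - 2) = (k - 2)*(k + 2)*(k + 4)*(k + 1)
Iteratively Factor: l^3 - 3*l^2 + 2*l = (l)*(l^2 - 3*l + 2) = l*(l - 1)*(l - 2)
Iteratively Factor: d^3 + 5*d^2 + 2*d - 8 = (d + 4)*(d^2 + d - 2) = (d - 1)*(d + 4)*(d + 2)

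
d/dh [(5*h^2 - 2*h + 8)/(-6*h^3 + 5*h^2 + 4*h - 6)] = 2*(15*h^4 - 12*h^3 + 87*h^2 - 70*h - 10)/(36*h^6 - 60*h^5 - 23*h^4 + 112*h^3 - 44*h^2 - 48*h + 36)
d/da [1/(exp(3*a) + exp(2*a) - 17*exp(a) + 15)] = (-3*exp(2*a) - 2*exp(a) + 17)*exp(a)/(exp(3*a) + exp(2*a) - 17*exp(a) + 15)^2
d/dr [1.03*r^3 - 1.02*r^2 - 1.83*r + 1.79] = 3.09*r^2 - 2.04*r - 1.83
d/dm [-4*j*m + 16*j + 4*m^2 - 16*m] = -4*j + 8*m - 16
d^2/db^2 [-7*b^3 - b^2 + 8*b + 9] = -42*b - 2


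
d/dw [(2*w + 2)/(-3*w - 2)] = 2/(3*w + 2)^2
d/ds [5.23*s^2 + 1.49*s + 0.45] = 10.46*s + 1.49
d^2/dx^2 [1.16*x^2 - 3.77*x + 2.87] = 2.32000000000000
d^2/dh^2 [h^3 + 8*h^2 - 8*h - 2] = 6*h + 16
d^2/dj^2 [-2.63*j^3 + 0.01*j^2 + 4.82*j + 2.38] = 0.02 - 15.78*j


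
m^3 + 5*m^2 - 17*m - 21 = (m - 3)*(m + 1)*(m + 7)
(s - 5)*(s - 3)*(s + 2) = s^3 - 6*s^2 - s + 30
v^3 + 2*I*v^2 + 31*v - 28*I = (v - 4*I)*(v - I)*(v + 7*I)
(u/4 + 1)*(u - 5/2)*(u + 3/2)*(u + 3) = u^4/4 + 3*u^3/2 + 5*u^2/16 - 153*u/16 - 45/4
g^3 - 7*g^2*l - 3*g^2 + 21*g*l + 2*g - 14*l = (g - 2)*(g - 1)*(g - 7*l)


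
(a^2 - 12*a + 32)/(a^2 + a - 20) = (a - 8)/(a + 5)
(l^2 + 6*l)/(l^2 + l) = (l + 6)/(l + 1)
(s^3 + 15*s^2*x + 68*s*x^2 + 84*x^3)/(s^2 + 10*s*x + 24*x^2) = (s^2 + 9*s*x + 14*x^2)/(s + 4*x)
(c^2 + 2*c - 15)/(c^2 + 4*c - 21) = (c + 5)/(c + 7)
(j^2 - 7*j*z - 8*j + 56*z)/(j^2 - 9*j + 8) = (j - 7*z)/(j - 1)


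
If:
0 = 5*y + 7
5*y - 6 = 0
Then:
No Solution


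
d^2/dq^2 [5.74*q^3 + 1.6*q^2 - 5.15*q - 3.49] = 34.44*q + 3.2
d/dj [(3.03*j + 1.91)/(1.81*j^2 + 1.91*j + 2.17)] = (-5.4843*j^2 - 6.9142*j + 2.927)/(3.2761*j^4 + 6.9142*j^3 + 11.5035*j^2 + 8.2894*j + 4.7089)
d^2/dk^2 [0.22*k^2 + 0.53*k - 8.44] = 0.440000000000000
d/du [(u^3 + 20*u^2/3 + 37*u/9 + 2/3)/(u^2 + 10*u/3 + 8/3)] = (27*u^4 + 180*u^3 + 705*u^2 + 924*u + 236)/(3*(9*u^4 + 60*u^3 + 148*u^2 + 160*u + 64))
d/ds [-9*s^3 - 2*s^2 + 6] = s*(-27*s - 4)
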